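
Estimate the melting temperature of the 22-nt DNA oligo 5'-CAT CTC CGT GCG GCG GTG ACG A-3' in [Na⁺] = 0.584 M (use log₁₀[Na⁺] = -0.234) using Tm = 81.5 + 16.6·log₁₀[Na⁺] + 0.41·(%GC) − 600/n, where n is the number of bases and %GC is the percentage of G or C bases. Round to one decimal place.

Length n = 22. Scanning the sequence gives G=8, C=7, A=3, T=4.
G+C = 15, so %GC = 15/22 × 100 = 68.182%
Salt term: 16.6 × (-0.234) = -3.884
GC term: 0.41 × 68.182 = 27.955; length term: −600/22 = −27.273
Tm = 81.5 + (-3.884) + 27.955 − 27.273 = 78.298 → 78.3°C

78.3°C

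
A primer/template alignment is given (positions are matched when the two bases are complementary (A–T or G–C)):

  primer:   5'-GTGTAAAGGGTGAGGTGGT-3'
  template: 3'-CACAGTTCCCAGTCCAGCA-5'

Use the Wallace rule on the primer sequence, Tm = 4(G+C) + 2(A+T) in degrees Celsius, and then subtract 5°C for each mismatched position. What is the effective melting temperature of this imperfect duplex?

Primer base counts: A=4, T=5, G=10, C=0 → A+T=9, G+C=10
Perfect-match Tm = 2(9) + 4(10) = 18 + 40 = 58°C
Mismatches (positions where the bases are not complementary): 3 (at positions 5, 12, 17)
Effective Tm = 58 − 3×5 = 58 − 15 = 43°C

43°C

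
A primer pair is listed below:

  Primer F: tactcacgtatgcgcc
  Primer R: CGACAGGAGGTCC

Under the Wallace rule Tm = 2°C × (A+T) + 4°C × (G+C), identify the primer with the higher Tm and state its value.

Primer F, 50°C

Primer F: A+T=7, G+C=9 → Tm = 2(7)+4(9) = 50°C
Primer R: A+T=4, G+C=9 → Tm = 2(4)+4(9) = 44°C
50°C vs 44°C → primer F is higher.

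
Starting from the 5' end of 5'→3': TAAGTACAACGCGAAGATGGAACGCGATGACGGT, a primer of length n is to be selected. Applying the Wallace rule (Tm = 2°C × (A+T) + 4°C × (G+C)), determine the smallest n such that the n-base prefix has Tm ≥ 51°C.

n = 19

First 18 bases: TAAGTACAACGCGAAGAT → Tm = 50°C (< 51°C)
First 19 bases: TAAGTACAACGCGAAGATG → Tm = 54°C (≥ 51°C)
Each additional base adds 2°C (A/T) or 4°C (G/C), so Tm is non-decreasing in n; n = 19 is the first length to reach 51°C.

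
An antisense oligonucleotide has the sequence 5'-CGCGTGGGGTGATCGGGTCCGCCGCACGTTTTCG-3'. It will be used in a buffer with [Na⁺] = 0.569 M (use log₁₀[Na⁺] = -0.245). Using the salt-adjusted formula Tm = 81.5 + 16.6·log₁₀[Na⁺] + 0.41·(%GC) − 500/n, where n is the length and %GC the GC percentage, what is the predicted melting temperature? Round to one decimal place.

91.7°C

Length n = 34. Base counts: C=10, T=8, G=14, A=2
G+C = 24, so %GC = 24/34 × 100 = 70.588%
Salt term: 16.6 × (-0.245) = -4.067
GC term: 0.41 × 70.588 = 28.941; length term: −500/34 = −14.706
Tm = 81.5 + (-4.067) + 28.941 − 14.706 = 91.668 → 91.7°C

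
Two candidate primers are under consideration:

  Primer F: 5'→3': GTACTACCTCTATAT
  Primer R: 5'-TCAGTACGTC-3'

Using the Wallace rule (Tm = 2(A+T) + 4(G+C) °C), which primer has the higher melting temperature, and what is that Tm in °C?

Primer F, 40°C

Primer F: A+T=10, G+C=5 → Tm = 2(10)+4(5) = 40°C
Primer R: A+T=5, G+C=5 → Tm = 2(5)+4(5) = 30°C
40°C vs 30°C → primer F is higher.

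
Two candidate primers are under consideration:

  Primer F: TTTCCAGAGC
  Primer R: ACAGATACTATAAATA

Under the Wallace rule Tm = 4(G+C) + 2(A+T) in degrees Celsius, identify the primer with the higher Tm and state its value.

Primer F: A+T=5, G+C=5 → Tm = 2(5)+4(5) = 30°C
Primer R: A+T=13, G+C=3 → Tm = 2(13)+4(3) = 38°C
30°C vs 38°C → primer R is higher.

Primer R, 38°C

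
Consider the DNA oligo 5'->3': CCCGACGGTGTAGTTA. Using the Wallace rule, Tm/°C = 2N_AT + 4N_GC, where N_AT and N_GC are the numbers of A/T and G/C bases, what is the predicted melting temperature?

Base counts: T=4, C=4, G=5, A=3
So N_AT = 7 and N_GC = 9.
Tm = 4·9 + 2·7 = 36 + 14 = 50°C

50°C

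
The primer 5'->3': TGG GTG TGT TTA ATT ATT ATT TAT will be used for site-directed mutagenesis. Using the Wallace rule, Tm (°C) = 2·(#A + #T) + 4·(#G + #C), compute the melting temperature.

Base counts: G=5, C=0, A=5, T=14
A+T = 19, G+C = 5
Tm = 2(19) + 4(5) = 38 + 20 = 58°C

58°C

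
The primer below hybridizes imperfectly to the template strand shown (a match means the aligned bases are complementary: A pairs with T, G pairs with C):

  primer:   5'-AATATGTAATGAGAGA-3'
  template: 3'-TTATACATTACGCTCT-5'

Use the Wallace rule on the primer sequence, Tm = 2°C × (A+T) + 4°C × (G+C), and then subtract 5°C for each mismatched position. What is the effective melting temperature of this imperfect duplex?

Primer base counts: A=8, T=4, G=4, C=0 → A+T=12, G+C=4
Perfect-match Tm = 2(12) + 4(4) = 24 + 16 = 40°C
Mismatches (positions where the bases are not complementary): 1 (at position 12)
Effective Tm = 40 − 1×5 = 40 − 5 = 35°C

35°C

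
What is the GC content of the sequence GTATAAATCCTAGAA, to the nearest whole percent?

Scanning the sequence gives G=2, T=4, C=2, A=7.
G+C = 2 + 2 = 4 out of 15 bases
%GC = 4/15 × 100 = 26.67% ≈ 27%

27%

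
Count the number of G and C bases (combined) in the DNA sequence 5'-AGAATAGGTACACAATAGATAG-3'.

7

Base counts: T=4, G=5, C=2, A=11
Total G or C: 5 + 2 = 7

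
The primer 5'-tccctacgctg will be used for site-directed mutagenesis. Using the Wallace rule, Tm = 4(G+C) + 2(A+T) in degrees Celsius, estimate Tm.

36°C

Base counts: A=1, G=2, C=5, T=3
AT pairs contribute 4, GC pairs contribute 7.
Tm = 4·7 + 2·4 = 28 + 8 = 36°C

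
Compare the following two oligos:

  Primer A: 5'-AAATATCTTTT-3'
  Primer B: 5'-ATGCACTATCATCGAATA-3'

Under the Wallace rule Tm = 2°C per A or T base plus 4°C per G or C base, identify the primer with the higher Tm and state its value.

Primer A: A+T=10, G+C=1 → Tm = 2(10)+4(1) = 24°C
Primer B: A+T=12, G+C=6 → Tm = 2(12)+4(6) = 48°C
24°C vs 48°C → primer B is higher.

Primer B, 48°C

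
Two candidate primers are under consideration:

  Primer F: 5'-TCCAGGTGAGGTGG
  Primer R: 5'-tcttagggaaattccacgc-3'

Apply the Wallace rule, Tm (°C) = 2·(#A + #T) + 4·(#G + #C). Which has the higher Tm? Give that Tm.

Primer F: A+T=5, G+C=9 → Tm = 2(5)+4(9) = 46°C
Primer R: A+T=10, G+C=9 → Tm = 2(10)+4(9) = 56°C
46°C vs 56°C → primer R is higher.

Primer R, 56°C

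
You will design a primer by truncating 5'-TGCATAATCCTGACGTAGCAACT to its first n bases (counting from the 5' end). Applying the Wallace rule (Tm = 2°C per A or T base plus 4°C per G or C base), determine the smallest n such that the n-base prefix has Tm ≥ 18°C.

n = 7

First 6 bases: TGCATA → Tm = 16°C (< 18°C)
First 7 bases: TGCATAA → Tm = 18°C (≥ 18°C)
Since every base adds ≥2°C, Tm only increases with n, so the threshold is first crossed at n = 7.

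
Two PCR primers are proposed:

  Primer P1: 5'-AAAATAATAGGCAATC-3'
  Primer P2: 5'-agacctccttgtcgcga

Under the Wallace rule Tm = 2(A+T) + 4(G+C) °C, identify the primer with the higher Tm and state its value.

Primer P2, 54°C

Primer P1: A+T=12, G+C=4 → Tm = 2(12)+4(4) = 40°C
Primer P2: A+T=7, G+C=10 → Tm = 2(7)+4(10) = 54°C
40°C vs 54°C → primer P2 is higher.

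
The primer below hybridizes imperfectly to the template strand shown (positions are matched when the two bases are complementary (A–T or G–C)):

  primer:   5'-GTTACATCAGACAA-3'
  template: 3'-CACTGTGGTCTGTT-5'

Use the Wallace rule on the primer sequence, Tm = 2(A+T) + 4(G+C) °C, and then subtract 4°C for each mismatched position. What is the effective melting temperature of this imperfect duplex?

Primer base counts: A=6, T=3, G=2, C=3 → A+T=9, G+C=5
Perfect-match Tm = 2(9) + 4(5) = 18 + 20 = 38°C
Mismatches (positions where the bases are not complementary): 2 (at positions 3, 7)
Effective Tm = 38 − 2×4 = 38 − 8 = 30°C

30°C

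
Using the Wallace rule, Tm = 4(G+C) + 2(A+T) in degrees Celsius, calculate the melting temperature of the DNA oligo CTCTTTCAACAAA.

T=4, A=5, G=0, C=4
AT pairs contribute 9, GC pairs contribute 4.
Tm = 2×9 + 4×4 = 34°C

34°C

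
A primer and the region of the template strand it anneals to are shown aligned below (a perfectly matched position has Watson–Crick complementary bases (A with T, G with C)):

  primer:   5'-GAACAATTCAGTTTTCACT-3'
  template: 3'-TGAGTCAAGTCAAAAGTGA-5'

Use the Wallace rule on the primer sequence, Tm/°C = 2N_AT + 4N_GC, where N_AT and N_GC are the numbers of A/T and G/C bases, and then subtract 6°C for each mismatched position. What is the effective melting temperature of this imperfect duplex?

26°C

Primer base counts: A=6, T=7, G=2, C=4 → A+T=13, G+C=6
Perfect-match Tm = 2(13) + 4(6) = 26 + 24 = 50°C
Mismatches (positions where the bases are not complementary): 4 (at positions 1, 2, 3, 6)
Effective Tm = 50 − 4×6 = 50 − 24 = 26°C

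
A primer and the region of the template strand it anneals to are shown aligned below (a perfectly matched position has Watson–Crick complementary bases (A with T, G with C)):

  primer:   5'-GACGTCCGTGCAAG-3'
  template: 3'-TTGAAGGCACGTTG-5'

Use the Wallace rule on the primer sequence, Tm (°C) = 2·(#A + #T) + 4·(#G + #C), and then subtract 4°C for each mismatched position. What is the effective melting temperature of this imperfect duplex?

34°C

Primer base counts: A=3, T=2, G=5, C=4 → A+T=5, G+C=9
Perfect-match Tm = 2(5) + 4(9) = 10 + 36 = 46°C
Mismatches (positions where the bases are not complementary): 3 (at positions 1, 4, 14)
Effective Tm = 46 − 3×4 = 46 − 12 = 34°C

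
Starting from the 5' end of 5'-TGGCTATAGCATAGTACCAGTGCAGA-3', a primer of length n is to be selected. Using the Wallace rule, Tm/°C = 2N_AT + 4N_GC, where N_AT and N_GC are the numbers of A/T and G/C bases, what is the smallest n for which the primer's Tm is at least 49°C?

First 17 bases: TGGCTATAGCATAGTAC → Tm = 48°C (< 49°C)
First 18 bases: TGGCTATAGCATAGTACC → Tm = 52°C (≥ 49°C)
Since every base adds ≥2°C, Tm only increases with n, so the threshold is first crossed at n = 18.

n = 18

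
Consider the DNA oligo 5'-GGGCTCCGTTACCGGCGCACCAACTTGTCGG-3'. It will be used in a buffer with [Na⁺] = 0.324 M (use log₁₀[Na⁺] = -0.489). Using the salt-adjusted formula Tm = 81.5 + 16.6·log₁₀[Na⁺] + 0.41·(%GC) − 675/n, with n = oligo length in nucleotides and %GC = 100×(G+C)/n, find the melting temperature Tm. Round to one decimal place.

79.4°C

Length n = 31. T=6, G=10, A=4, C=11
G+C = 21, so %GC = 21/31 × 100 = 67.742%
Salt term: 16.6 × (-0.489) = -8.117
GC term: 0.41 × 67.742 = 27.774; length term: −675/31 = −21.774
Tm = 81.5 + (-8.117) + 27.774 − 21.774 = 79.383 → 79.4°C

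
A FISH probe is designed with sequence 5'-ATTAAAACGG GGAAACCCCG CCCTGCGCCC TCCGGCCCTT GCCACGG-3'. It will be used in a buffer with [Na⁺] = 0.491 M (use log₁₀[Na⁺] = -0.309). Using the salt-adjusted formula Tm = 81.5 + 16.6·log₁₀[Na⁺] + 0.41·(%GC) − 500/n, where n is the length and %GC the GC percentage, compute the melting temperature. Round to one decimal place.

93.6°C

Length n = 47. T=6, A=9, G=12, C=20
G+C = 32, so %GC = 32/47 × 100 = 68.085%
Salt term: 16.6 × (-0.309) = -5.129
GC term: 0.41 × 68.085 = 27.915; length term: −500/47 = −10.638
Tm = 81.5 + (-5.129) + 27.915 − 10.638 = 93.648 → 93.6°C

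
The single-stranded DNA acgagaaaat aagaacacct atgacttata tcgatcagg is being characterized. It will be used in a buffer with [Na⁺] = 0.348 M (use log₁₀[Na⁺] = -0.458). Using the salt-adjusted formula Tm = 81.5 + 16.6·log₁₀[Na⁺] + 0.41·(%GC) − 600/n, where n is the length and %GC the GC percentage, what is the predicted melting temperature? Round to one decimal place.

Length n = 39. Counting bases: C=7, A=17, G=7, T=8
G+C = 14, so %GC = 14/39 × 100 = 35.897%
Salt term: 16.6 × (-0.458) = -7.603
GC term: 0.41 × 35.897 = 14.718; length term: −600/39 = −15.385
Tm = 81.5 + (-7.603) + 14.718 − 15.385 = 73.23 → 73.2°C

73.2°C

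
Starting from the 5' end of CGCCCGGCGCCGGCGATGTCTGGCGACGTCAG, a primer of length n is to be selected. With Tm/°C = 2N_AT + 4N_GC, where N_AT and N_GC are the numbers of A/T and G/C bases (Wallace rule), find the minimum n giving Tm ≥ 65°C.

First 17 bases: CGCCCGGCGCCGGCGAT → Tm = 64°C (< 65°C)
First 18 bases: CGCCCGGCGCCGGCGATG → Tm = 68°C (≥ 65°C)
Each additional base adds 2°C (A/T) or 4°C (G/C), so Tm is non-decreasing in n; n = 18 is the first length to reach 65°C.

n = 18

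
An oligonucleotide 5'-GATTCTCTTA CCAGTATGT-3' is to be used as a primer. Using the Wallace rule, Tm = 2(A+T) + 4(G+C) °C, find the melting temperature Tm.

52°C

Counting bases: T=8, G=3, A=4, C=4
So N_AT = 12 and N_GC = 7.
Tm = 2×12 + 4×7 = 52°C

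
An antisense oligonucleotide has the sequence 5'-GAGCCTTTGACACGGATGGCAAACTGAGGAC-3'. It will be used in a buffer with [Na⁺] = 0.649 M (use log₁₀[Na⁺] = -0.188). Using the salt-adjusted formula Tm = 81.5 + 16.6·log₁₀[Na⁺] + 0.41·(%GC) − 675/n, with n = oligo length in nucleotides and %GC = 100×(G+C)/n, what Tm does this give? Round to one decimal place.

Length n = 31. Scanning the sequence gives C=7, A=9, G=10, T=5.
G+C = 17, so %GC = 17/31 × 100 = 54.839%
Salt term: 16.6 × (-0.188) = -3.121
GC term: 0.41 × 54.839 = 22.484; length term: −675/31 = −21.774
Tm = 81.5 + (-3.121) + 22.484 − 21.774 = 79.089 → 79.1°C

79.1°C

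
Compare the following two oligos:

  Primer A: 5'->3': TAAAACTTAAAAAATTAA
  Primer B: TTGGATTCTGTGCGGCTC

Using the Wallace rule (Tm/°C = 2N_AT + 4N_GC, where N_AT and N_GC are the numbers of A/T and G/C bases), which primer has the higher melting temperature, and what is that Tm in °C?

Primer B, 56°C

Primer A: A+T=17, G+C=1 → Tm = 2(17)+4(1) = 38°C
Primer B: A+T=8, G+C=10 → Tm = 2(8)+4(10) = 56°C
38°C vs 56°C → primer B is higher.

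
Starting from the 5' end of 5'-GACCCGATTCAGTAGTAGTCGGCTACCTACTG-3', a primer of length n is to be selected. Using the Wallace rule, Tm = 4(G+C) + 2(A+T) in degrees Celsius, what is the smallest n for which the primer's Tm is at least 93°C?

First 30 bases: GACCCGATTCAGTAGTAGTCGGCTACCTAC → Tm = 92°C (< 93°C)
First 31 bases: GACCCGATTCAGTAGTAGTCGGCTACCTACT → Tm = 94°C (≥ 93°C)
Since every base adds ≥2°C, Tm only increases with n, so the threshold is first crossed at n = 31.

n = 31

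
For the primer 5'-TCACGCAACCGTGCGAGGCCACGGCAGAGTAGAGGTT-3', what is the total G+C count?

Counting bases: T=5, A=9, C=10, G=13
G+C = 13 + 10 = 23

23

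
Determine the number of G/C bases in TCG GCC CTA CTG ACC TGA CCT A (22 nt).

13

Base counts: C=9, A=4, G=4, T=5
G+C = 4 + 9 = 13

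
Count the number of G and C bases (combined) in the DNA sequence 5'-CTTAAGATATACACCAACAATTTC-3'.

7

Scanning the sequence gives T=7, G=1, A=10, C=6.
Total G or C: 1 + 6 = 7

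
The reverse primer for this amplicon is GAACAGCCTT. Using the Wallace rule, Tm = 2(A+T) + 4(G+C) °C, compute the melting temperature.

Base counts: G=2, C=3, A=3, T=2
So N_AT = 5 and N_GC = 5.
Tm = 2(5) + 4(5) = 10 + 20 = 30°C

30°C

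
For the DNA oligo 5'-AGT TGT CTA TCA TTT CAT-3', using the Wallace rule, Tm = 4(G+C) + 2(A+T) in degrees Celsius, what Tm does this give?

Scanning the sequence gives G=2, T=9, A=4, C=3.
So N_AT = 13 and N_GC = 5.
Tm = 4·5 + 2·13 = 20 + 26 = 46°C

46°C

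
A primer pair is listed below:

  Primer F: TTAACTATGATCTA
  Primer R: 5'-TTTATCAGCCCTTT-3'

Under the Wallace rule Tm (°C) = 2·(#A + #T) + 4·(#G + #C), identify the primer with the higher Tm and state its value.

Primer R, 38°C

Primer F: A+T=11, G+C=3 → Tm = 2(11)+4(3) = 34°C
Primer R: A+T=9, G+C=5 → Tm = 2(9)+4(5) = 38°C
34°C vs 38°C → primer R is higher.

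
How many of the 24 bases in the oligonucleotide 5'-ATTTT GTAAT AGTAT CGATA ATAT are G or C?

4

Scanning the sequence gives G=3, C=1, A=9, T=11.
G+C = 3 + 1 = 4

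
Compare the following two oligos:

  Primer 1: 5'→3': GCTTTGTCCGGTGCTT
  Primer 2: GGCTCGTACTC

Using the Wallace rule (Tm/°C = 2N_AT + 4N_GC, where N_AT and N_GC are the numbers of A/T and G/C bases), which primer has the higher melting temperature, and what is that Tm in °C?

Primer 1: A+T=7, G+C=9 → Tm = 2(7)+4(9) = 50°C
Primer 2: A+T=4, G+C=7 → Tm = 2(4)+4(7) = 36°C
50°C vs 36°C → primer 1 is higher.

Primer 1, 50°C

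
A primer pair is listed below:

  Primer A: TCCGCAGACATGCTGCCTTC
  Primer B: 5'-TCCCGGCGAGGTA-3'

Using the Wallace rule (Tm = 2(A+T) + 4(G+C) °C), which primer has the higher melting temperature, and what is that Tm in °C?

Primer A, 64°C

Primer A: A+T=8, G+C=12 → Tm = 2(8)+4(12) = 64°C
Primer B: A+T=4, G+C=9 → Tm = 2(4)+4(9) = 44°C
64°C vs 44°C → primer A is higher.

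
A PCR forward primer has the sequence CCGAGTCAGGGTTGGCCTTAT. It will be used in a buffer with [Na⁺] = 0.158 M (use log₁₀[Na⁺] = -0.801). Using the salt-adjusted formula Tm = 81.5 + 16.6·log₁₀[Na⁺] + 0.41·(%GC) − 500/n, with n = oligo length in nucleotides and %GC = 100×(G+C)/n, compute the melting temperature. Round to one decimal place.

67.8°C

Length n = 21. G=7, A=3, C=5, T=6
G+C = 12, so %GC = 12/21 × 100 = 57.143%
Salt term: 16.6 × (-0.801) = -13.297
GC term: 0.41 × 57.143 = 23.429; length term: −500/21 = −23.81
Tm = 81.5 + (-13.297) + 23.429 − 23.81 = 67.822 → 67.8°C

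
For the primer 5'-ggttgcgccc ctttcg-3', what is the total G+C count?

11

Base counts: G=5, T=5, C=6, A=0
Total G or C: 5 + 6 = 11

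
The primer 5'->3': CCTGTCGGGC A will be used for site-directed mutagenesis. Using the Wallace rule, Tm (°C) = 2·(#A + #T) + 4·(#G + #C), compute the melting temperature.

Base counts: A=1, G=4, T=2, C=4
AT pairs contribute 3, GC pairs contribute 8.
Tm = 2(3) + 4(8) = 6 + 32 = 38°C

38°C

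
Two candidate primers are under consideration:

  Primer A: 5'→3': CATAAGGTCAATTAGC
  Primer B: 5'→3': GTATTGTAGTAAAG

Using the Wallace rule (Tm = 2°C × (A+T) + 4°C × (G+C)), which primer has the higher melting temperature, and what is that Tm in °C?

Primer A, 44°C

Primer A: A+T=10, G+C=6 → Tm = 2(10)+4(6) = 44°C
Primer B: A+T=10, G+C=4 → Tm = 2(10)+4(4) = 36°C
44°C vs 36°C → primer A is higher.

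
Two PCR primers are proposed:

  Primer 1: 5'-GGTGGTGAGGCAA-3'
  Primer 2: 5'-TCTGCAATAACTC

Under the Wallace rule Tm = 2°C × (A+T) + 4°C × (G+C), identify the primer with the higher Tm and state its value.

Primer 1: A+T=5, G+C=8 → Tm = 2(5)+4(8) = 42°C
Primer 2: A+T=8, G+C=5 → Tm = 2(8)+4(5) = 36°C
42°C vs 36°C → primer 1 is higher.

Primer 1, 42°C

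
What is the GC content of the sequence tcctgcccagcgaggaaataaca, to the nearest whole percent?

Scanning the sequence gives G=5, C=7, T=3, A=8.
G+C = 5 + 7 = 12 out of 23 bases
%GC = 12/23 × 100 = 52.17% ≈ 52%

52%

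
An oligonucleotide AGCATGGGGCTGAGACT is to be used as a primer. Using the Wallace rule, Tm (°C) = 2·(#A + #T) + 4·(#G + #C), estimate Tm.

Counting bases: T=3, A=4, G=7, C=3
AT pairs contribute 7, GC pairs contribute 10.
Tm = 2×7 + 4×10 = 54°C

54°C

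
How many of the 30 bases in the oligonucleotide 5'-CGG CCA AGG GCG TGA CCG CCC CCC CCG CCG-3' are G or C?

26

Scanning the sequence gives T=1, C=16, G=10, A=3.
Total G or C: 10 + 16 = 26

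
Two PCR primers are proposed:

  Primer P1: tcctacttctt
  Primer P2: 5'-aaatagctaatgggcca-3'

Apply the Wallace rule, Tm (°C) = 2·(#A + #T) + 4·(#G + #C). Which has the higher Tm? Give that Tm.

Primer P1: A+T=7, G+C=4 → Tm = 2(7)+4(4) = 30°C
Primer P2: A+T=10, G+C=7 → Tm = 2(10)+4(7) = 48°C
30°C vs 48°C → primer P2 is higher.

Primer P2, 48°C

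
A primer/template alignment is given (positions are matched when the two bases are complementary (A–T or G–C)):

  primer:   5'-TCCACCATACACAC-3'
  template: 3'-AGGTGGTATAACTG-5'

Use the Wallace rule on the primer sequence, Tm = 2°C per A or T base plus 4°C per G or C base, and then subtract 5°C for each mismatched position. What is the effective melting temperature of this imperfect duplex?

Primer base counts: A=5, T=2, G=0, C=7 → A+T=7, G+C=7
Perfect-match Tm = 2(7) + 4(7) = 14 + 28 = 42°C
Mismatches (positions where the bases are not complementary): 3 (at positions 10, 11, 12)
Effective Tm = 42 − 3×5 = 42 − 15 = 27°C

27°C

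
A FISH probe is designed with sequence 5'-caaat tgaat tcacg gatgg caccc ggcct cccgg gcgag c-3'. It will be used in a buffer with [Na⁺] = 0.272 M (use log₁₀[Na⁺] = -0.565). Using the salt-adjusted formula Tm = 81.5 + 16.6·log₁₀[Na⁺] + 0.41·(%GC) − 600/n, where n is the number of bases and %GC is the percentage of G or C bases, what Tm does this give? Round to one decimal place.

83.5°C

Length n = 41. Counting bases: T=6, A=9, G=12, C=14
G+C = 26, so %GC = 26/41 × 100 = 63.415%
Salt term: 16.6 × (-0.565) = -9.379
GC term: 0.41 × 63.415 = 26; length term: −600/41 = −14.634
Tm = 81.5 + (-9.379) + 26 − 14.634 = 83.487 → 83.5°C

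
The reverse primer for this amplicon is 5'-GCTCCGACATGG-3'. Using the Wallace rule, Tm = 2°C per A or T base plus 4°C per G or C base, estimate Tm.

40°C

Scanning the sequence gives T=2, G=4, A=2, C=4.
A+T = 4, G+C = 8
Tm = 2(4) + 4(8) = 8 + 32 = 40°C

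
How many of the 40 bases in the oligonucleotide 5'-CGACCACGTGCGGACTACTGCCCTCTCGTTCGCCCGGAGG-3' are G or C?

Scanning the sequence gives C=16, A=5, G=12, T=7.
Total G or C: 12 + 16 = 28

28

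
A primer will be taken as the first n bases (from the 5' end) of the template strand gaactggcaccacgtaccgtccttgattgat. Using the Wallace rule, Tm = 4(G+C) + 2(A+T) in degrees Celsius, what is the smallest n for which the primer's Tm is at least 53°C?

n = 17

First 16 bases: GAACTGGCACCACGTA → Tm = 50°C (< 53°C)
First 17 bases: GAACTGGCACCACGTAC → Tm = 54°C (≥ 53°C)
Since every base adds ≥2°C, Tm only increases with n, so the threshold is first crossed at n = 17.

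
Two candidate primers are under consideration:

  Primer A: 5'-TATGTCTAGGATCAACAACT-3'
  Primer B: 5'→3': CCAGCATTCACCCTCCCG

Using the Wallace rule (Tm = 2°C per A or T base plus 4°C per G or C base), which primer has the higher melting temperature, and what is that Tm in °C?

Primer B, 60°C

Primer A: A+T=13, G+C=7 → Tm = 2(13)+4(7) = 54°C
Primer B: A+T=6, G+C=12 → Tm = 2(6)+4(12) = 60°C
54°C vs 60°C → primer B is higher.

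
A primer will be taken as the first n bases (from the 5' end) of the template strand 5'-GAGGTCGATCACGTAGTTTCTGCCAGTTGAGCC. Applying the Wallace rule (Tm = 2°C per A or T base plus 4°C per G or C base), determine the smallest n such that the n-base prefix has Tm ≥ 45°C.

n = 15

First 14 bases: GAGGTCGATCACGT → Tm = 44°C (< 45°C)
First 15 bases: GAGGTCGATCACGTA → Tm = 46°C (≥ 45°C)
Each additional base adds 2°C (A/T) or 4°C (G/C), so Tm is non-decreasing in n; n = 15 is the first length to reach 45°C.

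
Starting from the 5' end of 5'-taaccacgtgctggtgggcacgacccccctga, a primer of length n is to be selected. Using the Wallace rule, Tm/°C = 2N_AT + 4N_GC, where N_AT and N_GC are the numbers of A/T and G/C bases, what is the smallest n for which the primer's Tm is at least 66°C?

n = 21

First 20 bases: TAACCACGTGCTGGTGGGCA → Tm = 64°C (< 66°C)
First 21 bases: TAACCACGTGCTGGTGGGCAC → Tm = 68°C (≥ 66°C)
Each additional base adds 2°C (A/T) or 4°C (G/C), so Tm is non-decreasing in n; n = 21 is the first length to reach 66°C.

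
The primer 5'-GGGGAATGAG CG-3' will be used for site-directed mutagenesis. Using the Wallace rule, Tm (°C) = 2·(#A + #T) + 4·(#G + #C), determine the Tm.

C=1, A=3, T=1, G=7
So N_AT = 4 and N_GC = 8.
Tm = 4·8 + 2·4 = 32 + 8 = 40°C

40°C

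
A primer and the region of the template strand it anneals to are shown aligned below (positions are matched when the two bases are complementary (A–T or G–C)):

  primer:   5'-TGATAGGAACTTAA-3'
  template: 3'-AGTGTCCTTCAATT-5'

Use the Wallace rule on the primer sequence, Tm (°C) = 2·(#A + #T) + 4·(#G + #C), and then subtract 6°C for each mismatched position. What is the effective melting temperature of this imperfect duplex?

Primer base counts: A=6, T=4, G=3, C=1 → A+T=10, G+C=4
Perfect-match Tm = 2(10) + 4(4) = 20 + 16 = 36°C
Mismatches (positions where the bases are not complementary): 3 (at positions 2, 4, 10)
Effective Tm = 36 − 3×6 = 36 − 18 = 18°C

18°C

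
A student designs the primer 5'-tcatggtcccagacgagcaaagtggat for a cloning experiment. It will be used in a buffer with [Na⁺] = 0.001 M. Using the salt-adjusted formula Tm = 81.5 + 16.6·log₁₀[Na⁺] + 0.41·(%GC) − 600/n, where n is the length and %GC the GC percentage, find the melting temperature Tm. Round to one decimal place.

Length n = 27. Scanning the sequence gives A=8, G=8, C=6, T=5.
G+C = 14, so %GC = 14/27 × 100 = 51.852%
Salt term: 16.6 × (-3) = -49.8
GC term: 0.41 × 51.852 = 21.259; length term: −600/27 = −22.222
Tm = 81.5 + (-49.8) + 21.259 − 22.222 = 30.737 → 30.7°C

30.7°C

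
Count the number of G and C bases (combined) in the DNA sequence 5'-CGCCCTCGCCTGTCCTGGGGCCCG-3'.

Counting bases: T=4, A=0, C=12, G=8
G+C = 8 + 12 = 20

20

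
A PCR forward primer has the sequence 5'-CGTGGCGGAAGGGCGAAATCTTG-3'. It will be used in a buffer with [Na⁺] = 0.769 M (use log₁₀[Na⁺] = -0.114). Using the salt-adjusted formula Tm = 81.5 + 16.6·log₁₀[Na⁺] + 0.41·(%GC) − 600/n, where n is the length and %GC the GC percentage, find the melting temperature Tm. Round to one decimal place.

78.5°C

Length n = 23. Scanning the sequence gives T=4, C=4, A=5, G=10.
G+C = 14, so %GC = 14/23 × 100 = 60.87%
Salt term: 16.6 × (-0.114) = -1.892
GC term: 0.41 × 60.87 = 24.957; length term: −600/23 = −26.087
Tm = 81.5 + (-1.892) + 24.957 − 26.087 = 78.478 → 78.5°C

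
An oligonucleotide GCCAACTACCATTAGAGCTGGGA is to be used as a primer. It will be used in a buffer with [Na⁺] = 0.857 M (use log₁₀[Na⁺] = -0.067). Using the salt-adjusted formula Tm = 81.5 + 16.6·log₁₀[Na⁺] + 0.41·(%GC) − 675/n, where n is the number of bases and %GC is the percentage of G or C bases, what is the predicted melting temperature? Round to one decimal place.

72.4°C

Length n = 23. G=6, T=4, C=6, A=7
G+C = 12, so %GC = 12/23 × 100 = 52.174%
Salt term: 16.6 × (-0.067) = -1.112
GC term: 0.41 × 52.174 = 21.391; length term: −675/23 = −29.348
Tm = 81.5 + (-1.112) + 21.391 − 29.348 = 72.431 → 72.4°C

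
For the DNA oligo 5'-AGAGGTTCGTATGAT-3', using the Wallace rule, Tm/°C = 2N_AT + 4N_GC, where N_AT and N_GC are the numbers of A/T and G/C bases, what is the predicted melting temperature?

42°C

C=1, A=4, T=5, G=5
AT pairs contribute 9, GC pairs contribute 6.
Tm = 2(9) + 4(6) = 18 + 24 = 42°C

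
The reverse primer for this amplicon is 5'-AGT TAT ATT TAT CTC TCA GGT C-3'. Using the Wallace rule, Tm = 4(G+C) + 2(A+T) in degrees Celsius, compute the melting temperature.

Scanning the sequence gives T=10, A=5, G=3, C=4.
AT pairs contribute 15, GC pairs contribute 7.
Tm = 4·7 + 2·15 = 28 + 30 = 58°C

58°C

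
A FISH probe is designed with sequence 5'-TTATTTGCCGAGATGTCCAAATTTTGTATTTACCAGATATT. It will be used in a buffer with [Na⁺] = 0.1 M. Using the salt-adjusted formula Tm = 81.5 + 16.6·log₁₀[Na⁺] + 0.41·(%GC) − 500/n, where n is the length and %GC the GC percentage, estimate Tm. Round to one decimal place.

Length n = 41. G=6, A=11, C=6, T=18
G+C = 12, so %GC = 12/41 × 100 = 29.268%
Salt term: 16.6 × (-1) = -16.6
GC term: 0.41 × 29.268 = 12; length term: −500/41 = −12.195
Tm = 81.5 + (-16.6) + 12 − 12.195 = 64.705 → 64.7°C

64.7°C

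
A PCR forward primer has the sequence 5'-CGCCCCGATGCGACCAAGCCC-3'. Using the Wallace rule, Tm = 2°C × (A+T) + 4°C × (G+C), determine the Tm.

Counting bases: C=11, A=4, T=1, G=5
So N_AT = 5 and N_GC = 16.
Tm = 2(5) + 4(16) = 10 + 64 = 74°C

74°C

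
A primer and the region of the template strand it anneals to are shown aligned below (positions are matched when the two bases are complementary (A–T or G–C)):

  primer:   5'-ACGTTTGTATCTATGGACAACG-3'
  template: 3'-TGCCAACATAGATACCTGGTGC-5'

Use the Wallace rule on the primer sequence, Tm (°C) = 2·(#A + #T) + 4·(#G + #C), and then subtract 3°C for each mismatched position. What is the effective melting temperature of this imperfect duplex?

Primer base counts: A=6, T=7, G=5, C=4 → A+T=13, G+C=9
Perfect-match Tm = 2(13) + 4(9) = 26 + 36 = 62°C
Mismatches (positions where the bases are not complementary): 2 (at positions 4, 19)
Effective Tm = 62 − 2×3 = 62 − 6 = 56°C

56°C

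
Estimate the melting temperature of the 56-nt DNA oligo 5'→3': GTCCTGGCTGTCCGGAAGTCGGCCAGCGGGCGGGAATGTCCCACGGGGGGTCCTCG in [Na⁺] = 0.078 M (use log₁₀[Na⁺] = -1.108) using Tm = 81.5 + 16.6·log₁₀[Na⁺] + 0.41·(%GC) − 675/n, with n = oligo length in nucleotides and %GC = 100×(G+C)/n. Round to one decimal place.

81.1°C

Length n = 56. Scanning the sequence gives G=24, T=9, A=6, C=17.
G+C = 41, so %GC = 41/56 × 100 = 73.214%
Salt term: 16.6 × (-1.108) = -18.393
GC term: 0.41 × 73.214 = 30.018; length term: −675/56 = −12.054
Tm = 81.5 + (-18.393) + 30.018 − 12.054 = 81.071 → 81.1°C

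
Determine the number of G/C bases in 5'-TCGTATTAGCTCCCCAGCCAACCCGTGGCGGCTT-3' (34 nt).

21

Counting bases: C=13, G=8, T=8, A=5
Total G or C: 8 + 13 = 21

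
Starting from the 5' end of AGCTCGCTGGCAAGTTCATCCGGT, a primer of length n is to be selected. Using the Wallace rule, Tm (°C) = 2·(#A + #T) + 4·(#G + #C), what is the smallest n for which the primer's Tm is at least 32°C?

n = 10

First 9 bases: AGCTCGCTG → Tm = 30°C (< 32°C)
First 10 bases: AGCTCGCTGG → Tm = 34°C (≥ 32°C)
Each additional base adds 2°C (A/T) or 4°C (G/C), so Tm is non-decreasing in n; n = 10 is the first length to reach 32°C.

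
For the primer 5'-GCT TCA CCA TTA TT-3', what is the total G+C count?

5

Base counts: C=4, A=3, G=1, T=6
Total G or C: 1 + 4 = 5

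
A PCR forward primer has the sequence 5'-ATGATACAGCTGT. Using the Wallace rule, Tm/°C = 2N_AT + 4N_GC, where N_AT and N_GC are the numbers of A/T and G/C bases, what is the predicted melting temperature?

Scanning the sequence gives A=4, G=3, T=4, C=2.
A+T = 8, G+C = 5
Tm = 2×8 + 4×5 = 36°C

36°C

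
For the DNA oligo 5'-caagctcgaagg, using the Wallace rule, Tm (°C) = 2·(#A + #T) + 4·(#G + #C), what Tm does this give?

38°C

Base counts: G=4, T=1, A=4, C=3
AT pairs contribute 5, GC pairs contribute 7.
Tm = 2(5) + 4(7) = 10 + 28 = 38°C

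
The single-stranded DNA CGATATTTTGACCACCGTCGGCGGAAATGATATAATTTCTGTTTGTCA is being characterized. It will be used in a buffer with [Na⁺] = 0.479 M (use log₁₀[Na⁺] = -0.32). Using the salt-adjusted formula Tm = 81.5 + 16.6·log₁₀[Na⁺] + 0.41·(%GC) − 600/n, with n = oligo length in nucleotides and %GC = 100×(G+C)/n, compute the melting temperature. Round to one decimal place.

79.9°C

Length n = 48. Counting bases: T=17, C=9, A=12, G=10
G+C = 19, so %GC = 19/48 × 100 = 39.583%
Salt term: 16.6 × (-0.32) = -5.312
GC term: 0.41 × 39.583 = 16.229; length term: −600/48 = −12.5
Tm = 81.5 + (-5.312) + 16.229 − 12.5 = 79.917 → 79.9°C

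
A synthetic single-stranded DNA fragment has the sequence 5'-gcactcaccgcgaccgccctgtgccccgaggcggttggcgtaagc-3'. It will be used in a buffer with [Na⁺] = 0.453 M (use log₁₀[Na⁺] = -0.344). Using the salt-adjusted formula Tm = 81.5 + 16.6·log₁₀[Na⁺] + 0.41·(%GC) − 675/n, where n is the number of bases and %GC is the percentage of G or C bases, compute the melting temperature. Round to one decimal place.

90.9°C

Length n = 45. Counting bases: C=18, A=6, G=15, T=6
G+C = 33, so %GC = 33/45 × 100 = 73.333%
Salt term: 16.6 × (-0.344) = -5.71
GC term: 0.41 × 73.333 = 30.067; length term: −675/45 = −15
Tm = 81.5 + (-5.71) + 30.067 − 15 = 90.857 → 90.9°C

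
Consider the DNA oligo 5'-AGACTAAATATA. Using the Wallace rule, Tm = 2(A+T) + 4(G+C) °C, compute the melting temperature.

Counting bases: C=1, G=1, A=7, T=3
So N_AT = 10 and N_GC = 2.
Tm = 4·2 + 2·10 = 8 + 20 = 28°C

28°C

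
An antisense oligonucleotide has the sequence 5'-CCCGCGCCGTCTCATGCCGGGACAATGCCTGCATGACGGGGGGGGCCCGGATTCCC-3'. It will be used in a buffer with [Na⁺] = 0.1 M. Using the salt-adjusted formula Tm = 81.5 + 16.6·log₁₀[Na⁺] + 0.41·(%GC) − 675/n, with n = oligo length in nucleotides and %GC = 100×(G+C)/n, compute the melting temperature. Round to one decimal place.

82.9°C

Length n = 56. Counting bases: T=8, A=7, G=20, C=21
G+C = 41, so %GC = 41/56 × 100 = 73.214%
Salt term: 16.6 × (-1) = -16.6
GC term: 0.41 × 73.214 = 30.018; length term: −675/56 = −12.054
Tm = 81.5 + (-16.6) + 30.018 − 12.054 = 82.864 → 82.9°C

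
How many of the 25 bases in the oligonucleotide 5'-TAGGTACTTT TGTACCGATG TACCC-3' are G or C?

11

Base counts: T=9, C=6, A=5, G=5
Total G or C: 5 + 6 = 11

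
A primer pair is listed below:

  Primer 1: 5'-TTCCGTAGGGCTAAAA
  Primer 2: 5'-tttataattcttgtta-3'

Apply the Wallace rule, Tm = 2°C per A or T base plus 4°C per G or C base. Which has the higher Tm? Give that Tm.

Primer 1, 46°C

Primer 1: A+T=9, G+C=7 → Tm = 2(9)+4(7) = 46°C
Primer 2: A+T=14, G+C=2 → Tm = 2(14)+4(2) = 36°C
46°C vs 36°C → primer 1 is higher.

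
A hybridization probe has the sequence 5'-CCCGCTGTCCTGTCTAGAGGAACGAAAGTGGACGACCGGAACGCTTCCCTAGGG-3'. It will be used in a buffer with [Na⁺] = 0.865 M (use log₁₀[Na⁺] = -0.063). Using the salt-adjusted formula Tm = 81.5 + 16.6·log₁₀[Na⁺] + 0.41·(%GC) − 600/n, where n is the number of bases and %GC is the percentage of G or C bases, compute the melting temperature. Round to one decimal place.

Length n = 54. Base counts: T=9, A=12, C=16, G=17
G+C = 33, so %GC = 33/54 × 100 = 61.111%
Salt term: 16.6 × (-0.063) = -1.046
GC term: 0.41 × 61.111 = 25.056; length term: −600/54 = −11.111
Tm = 81.5 + (-1.046) + 25.056 − 11.111 = 94.399 → 94.4°C

94.4°C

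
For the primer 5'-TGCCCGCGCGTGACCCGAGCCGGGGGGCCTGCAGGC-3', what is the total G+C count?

30

Scanning the sequence gives T=3, A=3, C=14, G=16.
Total G or C: 16 + 14 = 30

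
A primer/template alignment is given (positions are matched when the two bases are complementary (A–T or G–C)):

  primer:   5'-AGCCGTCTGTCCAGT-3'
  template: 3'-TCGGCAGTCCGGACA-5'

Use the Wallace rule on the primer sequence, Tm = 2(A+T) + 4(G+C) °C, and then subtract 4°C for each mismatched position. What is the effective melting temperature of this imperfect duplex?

Primer base counts: A=2, T=4, G=4, C=5 → A+T=6, G+C=9
Perfect-match Tm = 2(6) + 4(9) = 12 + 36 = 48°C
Mismatches (positions where the bases are not complementary): 3 (at positions 8, 10, 13)
Effective Tm = 48 − 3×4 = 48 − 12 = 36°C

36°C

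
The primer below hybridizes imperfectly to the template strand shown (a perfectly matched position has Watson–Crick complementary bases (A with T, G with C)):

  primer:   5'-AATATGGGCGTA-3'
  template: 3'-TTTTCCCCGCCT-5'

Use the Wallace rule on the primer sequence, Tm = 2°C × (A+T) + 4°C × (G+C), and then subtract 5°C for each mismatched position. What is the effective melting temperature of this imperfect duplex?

Primer base counts: A=4, T=3, G=4, C=1 → A+T=7, G+C=5
Perfect-match Tm = 2(7) + 4(5) = 14 + 20 = 34°C
Mismatches (positions where the bases are not complementary): 3 (at positions 3, 5, 11)
Effective Tm = 34 − 3×5 = 34 − 15 = 19°C

19°C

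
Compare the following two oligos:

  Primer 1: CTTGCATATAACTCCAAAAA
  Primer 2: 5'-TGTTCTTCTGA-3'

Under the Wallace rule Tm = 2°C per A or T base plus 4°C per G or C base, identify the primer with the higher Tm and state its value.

Primer 1: A+T=14, G+C=6 → Tm = 2(14)+4(6) = 52°C
Primer 2: A+T=7, G+C=4 → Tm = 2(7)+4(4) = 30°C
52°C vs 30°C → primer 1 is higher.

Primer 1, 52°C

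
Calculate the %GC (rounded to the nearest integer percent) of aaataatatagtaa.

G=1, T=4, C=0, A=9
G+C = 1 + 0 = 1 out of 14 bases
%GC = 1/14 × 100 = 7.143% ≈ 7%

7%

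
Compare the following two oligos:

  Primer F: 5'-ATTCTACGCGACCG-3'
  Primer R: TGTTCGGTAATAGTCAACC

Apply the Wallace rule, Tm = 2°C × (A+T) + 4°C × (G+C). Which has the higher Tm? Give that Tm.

Primer R, 54°C

Primer F: A+T=6, G+C=8 → Tm = 2(6)+4(8) = 44°C
Primer R: A+T=11, G+C=8 → Tm = 2(11)+4(8) = 54°C
44°C vs 54°C → primer R is higher.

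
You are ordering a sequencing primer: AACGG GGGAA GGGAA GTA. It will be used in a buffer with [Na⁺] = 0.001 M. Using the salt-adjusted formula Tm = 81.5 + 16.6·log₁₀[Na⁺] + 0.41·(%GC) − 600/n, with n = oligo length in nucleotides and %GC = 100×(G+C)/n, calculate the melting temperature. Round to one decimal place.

Length n = 18. Base counts: G=9, C=1, A=7, T=1
G+C = 10, so %GC = 10/18 × 100 = 55.556%
Salt term: 16.6 × (-3) = -49.8
GC term: 0.41 × 55.556 = 22.778; length term: −600/18 = −33.333
Tm = 81.5 + (-49.8) + 22.778 − 33.333 = 21.145 → 21.1°C

21.1°C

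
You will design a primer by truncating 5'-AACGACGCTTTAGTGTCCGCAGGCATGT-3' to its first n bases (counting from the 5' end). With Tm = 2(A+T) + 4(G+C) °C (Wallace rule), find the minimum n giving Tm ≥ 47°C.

First 16 bases: AACGACGCTTTAGTGT → Tm = 46°C (< 47°C)
First 17 bases: AACGACGCTTTAGTGTC → Tm = 50°C (≥ 47°C)
Each additional base adds 2°C (A/T) or 4°C (G/C), so Tm is non-decreasing in n; n = 17 is the first length to reach 47°C.

n = 17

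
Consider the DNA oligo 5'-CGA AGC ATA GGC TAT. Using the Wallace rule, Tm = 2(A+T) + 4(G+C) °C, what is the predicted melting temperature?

T=3, G=4, A=5, C=3
So N_AT = 8 and N_GC = 7.
Tm = 2×8 + 4×7 = 44°C

44°C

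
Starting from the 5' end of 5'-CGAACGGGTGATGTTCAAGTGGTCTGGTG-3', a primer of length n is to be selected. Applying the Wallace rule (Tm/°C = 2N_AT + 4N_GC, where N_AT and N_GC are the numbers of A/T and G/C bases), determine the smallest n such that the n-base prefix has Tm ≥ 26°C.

First 7 bases: CGAACGG → Tm = 24°C (< 26°C)
First 8 bases: CGAACGGG → Tm = 28°C (≥ 26°C)
Each additional base adds 2°C (A/T) or 4°C (G/C), so Tm is non-decreasing in n; n = 8 is the first length to reach 26°C.

n = 8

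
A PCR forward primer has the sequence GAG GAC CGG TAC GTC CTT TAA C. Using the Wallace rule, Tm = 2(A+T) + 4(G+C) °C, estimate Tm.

Scanning the sequence gives C=6, G=6, T=5, A=5.
So N_AT = 10 and N_GC = 12.
Tm = 2×10 + 4×12 = 68°C

68°C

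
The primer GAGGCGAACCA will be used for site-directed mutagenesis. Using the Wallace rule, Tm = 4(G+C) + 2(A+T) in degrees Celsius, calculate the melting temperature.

Base counts: G=4, C=3, A=4, T=0
A+T = 4, G+C = 7
Tm = 2(4) + 4(7) = 8 + 28 = 36°C

36°C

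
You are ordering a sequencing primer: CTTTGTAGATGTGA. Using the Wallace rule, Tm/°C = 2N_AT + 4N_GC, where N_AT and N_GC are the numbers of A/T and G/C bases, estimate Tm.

38°C

T=6, A=3, C=1, G=4
AT pairs contribute 9, GC pairs contribute 5.
Tm = 4·5 + 2·9 = 20 + 18 = 38°C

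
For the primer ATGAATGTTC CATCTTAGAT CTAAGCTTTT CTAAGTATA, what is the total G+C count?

Base counts: A=12, G=5, T=16, C=6
G+C = 5 + 6 = 11

11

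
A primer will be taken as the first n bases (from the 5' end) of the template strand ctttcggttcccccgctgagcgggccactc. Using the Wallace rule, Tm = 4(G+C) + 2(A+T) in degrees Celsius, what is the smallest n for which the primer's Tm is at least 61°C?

n = 19

First 18 bases: CTTTCGGTTCCCCCGCTG → Tm = 60°C (< 61°C)
First 19 bases: CTTTCGGTTCCCCCGCTGA → Tm = 62°C (≥ 61°C)
Since every base adds ≥2°C, Tm only increases with n, so the threshold is first crossed at n = 19.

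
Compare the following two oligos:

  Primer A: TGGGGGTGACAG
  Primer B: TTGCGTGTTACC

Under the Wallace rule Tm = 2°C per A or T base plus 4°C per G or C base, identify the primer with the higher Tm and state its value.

Primer A: A+T=4, G+C=8 → Tm = 2(4)+4(8) = 40°C
Primer B: A+T=6, G+C=6 → Tm = 2(6)+4(6) = 36°C
40°C vs 36°C → primer A is higher.

Primer A, 40°C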